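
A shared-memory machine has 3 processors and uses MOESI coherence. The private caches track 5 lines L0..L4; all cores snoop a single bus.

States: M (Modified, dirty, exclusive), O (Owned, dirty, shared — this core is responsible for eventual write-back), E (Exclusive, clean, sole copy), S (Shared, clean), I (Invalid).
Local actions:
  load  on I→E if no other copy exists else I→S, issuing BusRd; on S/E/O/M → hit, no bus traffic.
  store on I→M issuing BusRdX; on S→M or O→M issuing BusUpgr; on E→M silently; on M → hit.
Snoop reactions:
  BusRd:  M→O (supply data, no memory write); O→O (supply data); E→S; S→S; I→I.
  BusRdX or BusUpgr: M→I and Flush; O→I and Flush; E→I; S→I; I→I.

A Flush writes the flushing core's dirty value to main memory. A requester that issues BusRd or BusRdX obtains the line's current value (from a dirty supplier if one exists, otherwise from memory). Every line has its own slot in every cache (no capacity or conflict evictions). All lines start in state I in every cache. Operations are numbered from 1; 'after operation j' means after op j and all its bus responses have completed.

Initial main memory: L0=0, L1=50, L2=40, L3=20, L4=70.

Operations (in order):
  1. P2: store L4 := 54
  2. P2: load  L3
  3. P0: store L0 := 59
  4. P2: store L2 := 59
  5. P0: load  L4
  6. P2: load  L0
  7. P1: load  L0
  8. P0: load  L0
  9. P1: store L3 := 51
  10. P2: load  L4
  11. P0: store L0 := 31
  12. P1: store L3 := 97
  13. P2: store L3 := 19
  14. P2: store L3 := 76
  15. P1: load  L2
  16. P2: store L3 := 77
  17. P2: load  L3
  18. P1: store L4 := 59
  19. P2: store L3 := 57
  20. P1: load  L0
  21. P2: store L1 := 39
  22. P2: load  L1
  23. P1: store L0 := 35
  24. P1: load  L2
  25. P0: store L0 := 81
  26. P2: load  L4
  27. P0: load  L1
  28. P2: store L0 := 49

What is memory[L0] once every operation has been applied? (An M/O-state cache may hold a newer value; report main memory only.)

[1] P2: store L4 := 54 | P0:I, P1:I, P2:M(54) | bus: BusRdX
[2] P2: load  L3 | P0:I, P1:I, P2:E(20) | bus: BusRd
[3] P0: store L0 := 59 | P0:M(59), P1:I, P2:I | bus: BusRdX
[4] P2: store L2 := 59 | P0:I, P1:I, P2:M(59) | bus: BusRdX
[5] P0: load  L4 | P0:S(54), P1:I, P2:O(54) | bus: BusRd
[6] P2: load  L0 | P0:O(59), P1:I, P2:S(59) | bus: BusRd
[7] P1: load  L0 | P0:O(59), P1:S(59), P2:S(59) | bus: BusRd
[8] P0: load  L0 | P0:O(59), P1:S(59), P2:S(59) | bus: none
[9] P1: store L3 := 51 | P0:I, P1:M(51), P2:I | bus: BusRdX
[10] P2: load  L4 | P0:S(54), P1:I, P2:O(54) | bus: none
[11] P0: store L0 := 31 | P0:M(31), P1:I, P2:I | bus: BusUpgr
[12] P1: store L3 := 97 | P0:I, P1:M(97), P2:I | bus: none
[13] P2: store L3 := 19 | P0:I, P1:I, P2:M(19) | bus: BusRdX,Flush
[14] P2: store L3 := 76 | P0:I, P1:I, P2:M(76) | bus: none
[15] P1: load  L2 | P0:I, P1:S(59), P2:O(59) | bus: BusRd
[16] P2: store L3 := 77 | P0:I, P1:I, P2:M(77) | bus: none
[17] P2: load  L3 | P0:I, P1:I, P2:M(77) | bus: none
[18] P1: store L4 := 59 | P0:I, P1:M(59), P2:I | bus: BusRdX,Flush
[19] P2: store L3 := 57 | P0:I, P1:I, P2:M(57) | bus: none
[20] P1: load  L0 | P0:O(31), P1:S(31), P2:I | bus: BusRd
[21] P2: store L1 := 39 | P0:I, P1:I, P2:M(39) | bus: BusRdX
[22] P2: load  L1 | P0:I, P1:I, P2:M(39) | bus: none
[23] P1: store L0 := 35 | P0:I, P1:M(35), P2:I | bus: BusUpgr,Flush
[24] P1: load  L2 | P0:I, P1:S(59), P2:O(59) | bus: none
[25] P0: store L0 := 81 | P0:M(81), P1:I, P2:I | bus: BusRdX,Flush
[26] P2: load  L4 | P0:I, P1:O(59), P2:S(59) | bus: BusRd
[27] P0: load  L1 | P0:S(39), P1:I, P2:O(39) | bus: BusRd
[28] P2: store L0 := 49 | P0:I, P1:I, P2:M(49) | bus: BusRdX,Flush

memory[L0] = 81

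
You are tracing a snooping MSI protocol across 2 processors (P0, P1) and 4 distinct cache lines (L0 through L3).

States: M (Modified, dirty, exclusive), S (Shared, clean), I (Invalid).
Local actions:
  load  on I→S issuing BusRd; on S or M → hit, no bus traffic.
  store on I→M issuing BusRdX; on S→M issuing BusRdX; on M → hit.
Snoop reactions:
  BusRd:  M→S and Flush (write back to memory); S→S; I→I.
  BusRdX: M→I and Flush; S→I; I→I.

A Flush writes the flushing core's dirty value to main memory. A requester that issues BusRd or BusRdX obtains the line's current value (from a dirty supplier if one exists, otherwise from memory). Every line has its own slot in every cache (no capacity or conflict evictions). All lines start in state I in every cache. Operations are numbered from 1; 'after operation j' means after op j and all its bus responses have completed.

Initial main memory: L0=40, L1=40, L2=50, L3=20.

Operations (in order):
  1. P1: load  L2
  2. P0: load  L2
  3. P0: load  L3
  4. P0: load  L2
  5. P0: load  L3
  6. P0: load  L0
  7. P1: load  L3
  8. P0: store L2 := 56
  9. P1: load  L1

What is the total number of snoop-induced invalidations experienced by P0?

invalidations = 0

[1] P1: load  L2 | P0:I, P1:S(50) | bus: BusRd
[2] P0: load  L2 | P0:S(50), P1:S(50) | bus: BusRd
[3] P0: load  L3 | P0:S(20), P1:I | bus: BusRd
[4] P0: load  L2 | P0:S(50), P1:S(50) | bus: none
[5] P0: load  L3 | P0:S(20), P1:I | bus: none
[6] P0: load  L0 | P0:S(40), P1:I | bus: BusRd
[7] P1: load  L3 | P0:S(20), P1:S(20) | bus: BusRd
[8] P0: store L2 := 56 | P0:M(56), P1:I | bus: BusRdX
[9] P1: load  L1 | P0:I, P1:S(40) | bus: BusRd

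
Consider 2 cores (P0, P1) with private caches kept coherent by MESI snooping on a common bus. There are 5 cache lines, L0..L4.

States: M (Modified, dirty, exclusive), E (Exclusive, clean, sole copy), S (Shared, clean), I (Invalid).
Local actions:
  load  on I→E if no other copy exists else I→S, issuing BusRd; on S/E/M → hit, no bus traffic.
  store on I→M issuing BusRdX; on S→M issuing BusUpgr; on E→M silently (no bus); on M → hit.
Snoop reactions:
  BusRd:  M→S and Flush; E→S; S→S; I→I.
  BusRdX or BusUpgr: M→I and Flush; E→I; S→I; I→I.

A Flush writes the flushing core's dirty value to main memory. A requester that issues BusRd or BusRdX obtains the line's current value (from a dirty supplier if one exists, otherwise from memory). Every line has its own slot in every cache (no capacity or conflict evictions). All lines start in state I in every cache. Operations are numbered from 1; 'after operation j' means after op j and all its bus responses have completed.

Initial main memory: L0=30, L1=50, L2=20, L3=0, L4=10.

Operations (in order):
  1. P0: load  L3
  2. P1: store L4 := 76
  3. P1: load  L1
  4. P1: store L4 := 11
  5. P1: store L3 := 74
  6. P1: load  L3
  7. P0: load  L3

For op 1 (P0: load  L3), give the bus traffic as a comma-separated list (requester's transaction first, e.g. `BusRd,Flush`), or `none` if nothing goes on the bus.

bus = BusRd

1. P0: load  L3  bus=[BusRd]  L3: P0=E P1=I  mem[L3]=0
2. P1: store L4 := 76  bus=[BusRdX]  L4: P0=I P1=M  mem[L4]=10
3. P1: load  L1  bus=[BusRd]  L1: P0=I P1=E  mem[L1]=50
4. P1: store L4 := 11  bus=[-]  L4: P0=I P1=M  mem[L4]=10
5. P1: store L3 := 74  bus=[BusRdX]  L3: P0=I P1=M  mem[L3]=0
6. P1: load  L3  bus=[-]  L3: P0=I P1=M  mem[L3]=0
7. P0: load  L3  bus=[BusRd,Flush]  L3: P0=S P1=S  mem[L3]=74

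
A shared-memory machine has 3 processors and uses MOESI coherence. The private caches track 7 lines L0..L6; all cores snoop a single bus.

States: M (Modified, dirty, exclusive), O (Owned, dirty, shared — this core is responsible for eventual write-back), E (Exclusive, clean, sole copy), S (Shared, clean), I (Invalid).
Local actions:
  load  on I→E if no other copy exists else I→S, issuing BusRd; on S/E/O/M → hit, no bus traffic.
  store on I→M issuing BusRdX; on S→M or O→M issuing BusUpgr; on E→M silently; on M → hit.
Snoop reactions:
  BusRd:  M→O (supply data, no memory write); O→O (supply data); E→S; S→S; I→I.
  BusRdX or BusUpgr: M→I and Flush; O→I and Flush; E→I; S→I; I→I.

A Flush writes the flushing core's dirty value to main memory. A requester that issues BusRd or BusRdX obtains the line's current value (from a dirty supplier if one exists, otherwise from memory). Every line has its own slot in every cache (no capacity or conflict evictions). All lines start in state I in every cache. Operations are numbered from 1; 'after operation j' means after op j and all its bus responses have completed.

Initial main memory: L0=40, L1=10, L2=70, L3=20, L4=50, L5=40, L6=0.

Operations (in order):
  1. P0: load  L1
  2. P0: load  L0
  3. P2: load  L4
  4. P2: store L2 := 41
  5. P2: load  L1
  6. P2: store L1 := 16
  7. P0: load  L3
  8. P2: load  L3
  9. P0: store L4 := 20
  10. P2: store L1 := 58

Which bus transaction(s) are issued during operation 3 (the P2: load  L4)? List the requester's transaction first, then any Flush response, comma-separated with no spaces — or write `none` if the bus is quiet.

bus = BusRd

step 1: P0: load  L1  ⟶  EII  (L1)  txn=BusRd  M[L1]=10
step 2: P0: load  L0  ⟶  EII  (L0)  txn=BusRd  M[L0]=40
step 3: P2: load  L4  ⟶  IIE  (L4)  txn=BusRd  M[L4]=50
step 4: P2: store L2 := 41  ⟶  IIM  (L2)  txn=BusRdX  M[L2]=70
step 5: P2: load  L1  ⟶  SIS  (L1)  txn=BusRd  M[L1]=10
step 6: P2: store L1 := 16  ⟶  IIM  (L1)  txn=BusUpgr  M[L1]=10
step 7: P0: load  L3  ⟶  EII  (L3)  txn=BusRd  M[L3]=20
step 8: P2: load  L3  ⟶  SIS  (L3)  txn=BusRd  M[L3]=20
step 9: P0: store L4 := 20  ⟶  MII  (L4)  txn=BusRdX  M[L4]=50
step 10: P2: store L1 := 58  ⟶  IIM  (L1)  txn=∅  M[L1]=10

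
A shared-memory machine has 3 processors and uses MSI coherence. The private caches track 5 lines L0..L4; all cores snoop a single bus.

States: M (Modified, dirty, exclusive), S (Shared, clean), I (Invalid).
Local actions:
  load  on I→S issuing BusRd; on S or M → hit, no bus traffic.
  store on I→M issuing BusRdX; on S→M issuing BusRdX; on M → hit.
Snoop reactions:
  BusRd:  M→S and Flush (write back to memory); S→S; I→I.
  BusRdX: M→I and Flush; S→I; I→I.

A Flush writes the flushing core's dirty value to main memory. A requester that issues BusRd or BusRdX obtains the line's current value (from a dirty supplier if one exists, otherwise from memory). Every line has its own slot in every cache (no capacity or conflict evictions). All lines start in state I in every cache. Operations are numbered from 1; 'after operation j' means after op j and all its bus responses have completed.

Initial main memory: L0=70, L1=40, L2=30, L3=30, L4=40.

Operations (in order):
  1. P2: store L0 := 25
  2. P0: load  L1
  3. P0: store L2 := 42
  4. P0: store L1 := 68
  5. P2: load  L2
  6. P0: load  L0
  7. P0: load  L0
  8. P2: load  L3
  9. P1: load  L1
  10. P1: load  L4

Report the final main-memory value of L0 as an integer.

1. P2: store L0 := 25  bus=[BusRdX]  L0: P0=I P1=I P2=M  mem[L0]=70
2. P0: load  L1  bus=[BusRd]  L1: P0=S P1=I P2=I  mem[L1]=40
3. P0: store L2 := 42  bus=[BusRdX]  L2: P0=M P1=I P2=I  mem[L2]=30
4. P0: store L1 := 68  bus=[BusRdX]  L1: P0=M P1=I P2=I  mem[L1]=40
5. P2: load  L2  bus=[BusRd,Flush]  L2: P0=S P1=I P2=S  mem[L2]=42
6. P0: load  L0  bus=[BusRd,Flush]  L0: P0=S P1=I P2=S  mem[L0]=25
7. P0: load  L0  bus=[-]  L0: P0=S P1=I P2=S  mem[L0]=25
8. P2: load  L3  bus=[BusRd]  L3: P0=I P1=I P2=S  mem[L3]=30
9. P1: load  L1  bus=[BusRd,Flush]  L1: P0=S P1=S P2=I  mem[L1]=68
10. P1: load  L4  bus=[BusRd]  L4: P0=I P1=S P2=I  mem[L4]=40

memory[L0] = 25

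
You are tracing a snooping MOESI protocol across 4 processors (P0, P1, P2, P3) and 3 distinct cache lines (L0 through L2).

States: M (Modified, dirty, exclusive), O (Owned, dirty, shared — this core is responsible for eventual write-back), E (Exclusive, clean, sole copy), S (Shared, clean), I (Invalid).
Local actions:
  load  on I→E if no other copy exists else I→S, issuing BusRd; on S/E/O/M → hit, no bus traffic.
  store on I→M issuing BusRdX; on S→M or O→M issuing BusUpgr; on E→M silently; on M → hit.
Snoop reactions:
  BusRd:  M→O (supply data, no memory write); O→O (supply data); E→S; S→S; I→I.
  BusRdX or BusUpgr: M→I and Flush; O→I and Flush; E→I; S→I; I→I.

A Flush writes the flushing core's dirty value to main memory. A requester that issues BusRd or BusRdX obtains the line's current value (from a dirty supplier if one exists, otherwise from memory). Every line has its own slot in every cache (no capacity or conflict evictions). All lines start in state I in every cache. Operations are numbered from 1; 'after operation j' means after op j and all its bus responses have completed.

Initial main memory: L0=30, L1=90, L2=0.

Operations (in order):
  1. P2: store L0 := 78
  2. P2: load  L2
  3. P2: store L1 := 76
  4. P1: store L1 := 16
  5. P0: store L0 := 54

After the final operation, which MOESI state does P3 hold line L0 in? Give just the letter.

state = I

[1] P2: store L0 := 78 | P0:I, P1:I, P2:M(78), P3:I | bus: BusRdX
[2] P2: load  L2 | P0:I, P1:I, P2:E(0), P3:I | bus: BusRd
[3] P2: store L1 := 76 | P0:I, P1:I, P2:M(76), P3:I | bus: BusRdX
[4] P1: store L1 := 16 | P0:I, P1:M(16), P2:I, P3:I | bus: BusRdX,Flush
[5] P0: store L0 := 54 | P0:M(54), P1:I, P2:I, P3:I | bus: BusRdX,Flush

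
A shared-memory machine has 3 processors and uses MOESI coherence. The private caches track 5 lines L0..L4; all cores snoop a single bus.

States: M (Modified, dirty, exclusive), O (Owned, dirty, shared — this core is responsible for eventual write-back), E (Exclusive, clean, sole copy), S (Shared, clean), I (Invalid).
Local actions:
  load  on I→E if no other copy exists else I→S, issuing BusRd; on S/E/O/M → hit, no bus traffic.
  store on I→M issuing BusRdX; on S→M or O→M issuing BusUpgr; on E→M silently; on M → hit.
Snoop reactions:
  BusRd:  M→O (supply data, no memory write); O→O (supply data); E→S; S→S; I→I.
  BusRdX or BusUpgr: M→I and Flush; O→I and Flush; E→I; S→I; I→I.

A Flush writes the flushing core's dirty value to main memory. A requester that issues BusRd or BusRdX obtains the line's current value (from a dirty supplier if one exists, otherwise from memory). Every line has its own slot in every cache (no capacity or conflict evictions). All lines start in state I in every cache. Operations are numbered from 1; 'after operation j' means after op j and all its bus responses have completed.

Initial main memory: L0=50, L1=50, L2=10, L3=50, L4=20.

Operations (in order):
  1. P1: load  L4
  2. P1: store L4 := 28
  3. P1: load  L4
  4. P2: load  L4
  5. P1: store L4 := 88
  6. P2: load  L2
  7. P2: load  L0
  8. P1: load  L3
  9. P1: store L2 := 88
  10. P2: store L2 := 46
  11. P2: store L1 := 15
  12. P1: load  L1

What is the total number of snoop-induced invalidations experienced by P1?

invalidations = 1

  op1 P1: load  L4 → I/E/I on L4; bus BusRd; mem=20
  op2 P1: store L4 := 28 → I/M/I on L4; bus (none); mem=20
  op3 P1: load  L4 → I/M/I on L4; bus (none); mem=20
  op4 P2: load  L4 → I/O/S on L4; bus BusRd; mem=20
  op5 P1: store L4 := 88 → I/M/I on L4; bus BusUpgr; mem=20
  op6 P2: load  L2 → I/I/E on L2; bus BusRd; mem=10
  op7 P2: load  L0 → I/I/E on L0; bus BusRd; mem=50
  op8 P1: load  L3 → I/E/I on L3; bus BusRd; mem=50
  op9 P1: store L2 := 88 → I/M/I on L2; bus BusRdX; mem=10
  op10 P2: store L2 := 46 → I/I/M on L2; bus BusRdX Flush; mem=88
  op11 P2: store L1 := 15 → I/I/M on L1; bus BusRdX; mem=50
  op12 P1: load  L1 → I/S/O on L1; bus BusRd; mem=50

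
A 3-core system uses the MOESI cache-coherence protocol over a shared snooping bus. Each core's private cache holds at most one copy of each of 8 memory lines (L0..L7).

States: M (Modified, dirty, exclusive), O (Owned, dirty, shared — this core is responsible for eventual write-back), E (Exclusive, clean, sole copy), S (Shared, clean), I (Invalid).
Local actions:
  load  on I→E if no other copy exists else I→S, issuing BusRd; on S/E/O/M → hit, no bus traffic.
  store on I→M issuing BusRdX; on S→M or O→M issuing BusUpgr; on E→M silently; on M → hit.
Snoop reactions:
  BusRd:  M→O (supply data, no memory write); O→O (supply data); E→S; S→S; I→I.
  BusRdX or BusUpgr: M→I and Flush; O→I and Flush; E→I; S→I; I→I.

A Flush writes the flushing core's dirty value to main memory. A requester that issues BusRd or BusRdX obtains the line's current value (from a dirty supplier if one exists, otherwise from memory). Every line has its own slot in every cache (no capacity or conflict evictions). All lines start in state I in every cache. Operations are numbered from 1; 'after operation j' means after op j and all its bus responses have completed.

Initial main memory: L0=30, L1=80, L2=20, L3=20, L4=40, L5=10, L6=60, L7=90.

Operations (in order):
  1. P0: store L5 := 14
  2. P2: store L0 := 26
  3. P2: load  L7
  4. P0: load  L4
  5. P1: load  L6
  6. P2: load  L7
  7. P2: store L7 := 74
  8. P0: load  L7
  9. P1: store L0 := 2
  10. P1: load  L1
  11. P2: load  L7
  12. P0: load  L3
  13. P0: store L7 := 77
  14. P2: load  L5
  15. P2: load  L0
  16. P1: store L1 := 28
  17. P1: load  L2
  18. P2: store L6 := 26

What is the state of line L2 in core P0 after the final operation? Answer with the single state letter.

state = I

  op1 P0: store L5 := 14 → M/I/I on L5; bus BusRdX; mem=10
  op2 P2: store L0 := 26 → I/I/M on L0; bus BusRdX; mem=30
  op3 P2: load  L7 → I/I/E on L7; bus BusRd; mem=90
  op4 P0: load  L4 → E/I/I on L4; bus BusRd; mem=40
  op5 P1: load  L6 → I/E/I on L6; bus BusRd; mem=60
  op6 P2: load  L7 → I/I/E on L7; bus (none); mem=90
  op7 P2: store L7 := 74 → I/I/M on L7; bus (none); mem=90
  op8 P0: load  L7 → S/I/O on L7; bus BusRd; mem=90
  op9 P1: store L0 := 2 → I/M/I on L0; bus BusRdX Flush; mem=26
  op10 P1: load  L1 → I/E/I on L1; bus BusRd; mem=80
  op11 P2: load  L7 → S/I/O on L7; bus (none); mem=90
  op12 P0: load  L3 → E/I/I on L3; bus BusRd; mem=20
  op13 P0: store L7 := 77 → M/I/I on L7; bus BusUpgr Flush; mem=74
  op14 P2: load  L5 → O/I/S on L5; bus BusRd; mem=10
  op15 P2: load  L0 → I/O/S on L0; bus BusRd; mem=26
  op16 P1: store L1 := 28 → I/M/I on L1; bus (none); mem=80
  op17 P1: load  L2 → I/E/I on L2; bus BusRd; mem=20
  op18 P2: store L6 := 26 → I/I/M on L6; bus BusRdX; mem=60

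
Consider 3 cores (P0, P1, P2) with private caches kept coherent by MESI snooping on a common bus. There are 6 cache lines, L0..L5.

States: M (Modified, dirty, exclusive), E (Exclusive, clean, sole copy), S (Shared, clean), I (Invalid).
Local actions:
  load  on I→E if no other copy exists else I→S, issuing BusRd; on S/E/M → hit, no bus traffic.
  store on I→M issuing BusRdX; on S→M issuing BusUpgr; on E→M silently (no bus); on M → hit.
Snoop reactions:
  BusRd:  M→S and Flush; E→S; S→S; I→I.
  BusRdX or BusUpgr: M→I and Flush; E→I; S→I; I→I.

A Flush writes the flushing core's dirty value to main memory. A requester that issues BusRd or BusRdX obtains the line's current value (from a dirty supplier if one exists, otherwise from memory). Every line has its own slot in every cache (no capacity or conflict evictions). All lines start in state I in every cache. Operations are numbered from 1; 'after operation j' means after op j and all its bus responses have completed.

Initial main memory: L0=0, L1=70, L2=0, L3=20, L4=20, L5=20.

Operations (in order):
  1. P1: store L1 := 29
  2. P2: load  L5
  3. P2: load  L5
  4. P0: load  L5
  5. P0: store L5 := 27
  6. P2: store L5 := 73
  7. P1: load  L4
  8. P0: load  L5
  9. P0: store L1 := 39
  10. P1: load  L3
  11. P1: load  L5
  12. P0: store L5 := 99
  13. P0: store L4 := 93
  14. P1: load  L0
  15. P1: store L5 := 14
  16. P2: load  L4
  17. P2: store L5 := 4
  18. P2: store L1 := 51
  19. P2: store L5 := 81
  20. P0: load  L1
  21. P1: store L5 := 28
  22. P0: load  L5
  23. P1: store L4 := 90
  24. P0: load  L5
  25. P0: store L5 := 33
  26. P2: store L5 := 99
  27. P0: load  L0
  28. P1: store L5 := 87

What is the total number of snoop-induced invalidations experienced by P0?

1. P1: store L1 := 29  bus=[BusRdX]  L1: P0=I P1=M P2=I  mem[L1]=70
2. P2: load  L5  bus=[BusRd]  L5: P0=I P1=I P2=E  mem[L5]=20
3. P2: load  L5  bus=[-]  L5: P0=I P1=I P2=E  mem[L5]=20
4. P0: load  L5  bus=[BusRd]  L5: P0=S P1=I P2=S  mem[L5]=20
5. P0: store L5 := 27  bus=[BusUpgr]  L5: P0=M P1=I P2=I  mem[L5]=20
6. P2: store L5 := 73  bus=[BusRdX,Flush]  L5: P0=I P1=I P2=M  mem[L5]=27
7. P1: load  L4  bus=[BusRd]  L4: P0=I P1=E P2=I  mem[L4]=20
8. P0: load  L5  bus=[BusRd,Flush]  L5: P0=S P1=I P2=S  mem[L5]=73
9. P0: store L1 := 39  bus=[BusRdX,Flush]  L1: P0=M P1=I P2=I  mem[L1]=29
10. P1: load  L3  bus=[BusRd]  L3: P0=I P1=E P2=I  mem[L3]=20
11. P1: load  L5  bus=[BusRd]  L5: P0=S P1=S P2=S  mem[L5]=73
12. P0: store L5 := 99  bus=[BusUpgr]  L5: P0=M P1=I P2=I  mem[L5]=73
13. P0: store L4 := 93  bus=[BusRdX]  L4: P0=M P1=I P2=I  mem[L4]=20
14. P1: load  L0  bus=[BusRd]  L0: P0=I P1=E P2=I  mem[L0]=0
15. P1: store L5 := 14  bus=[BusRdX,Flush]  L5: P0=I P1=M P2=I  mem[L5]=99
16. P2: load  L4  bus=[BusRd,Flush]  L4: P0=S P1=I P2=S  mem[L4]=93
17. P2: store L5 := 4  bus=[BusRdX,Flush]  L5: P0=I P1=I P2=M  mem[L5]=14
18. P2: store L1 := 51  bus=[BusRdX,Flush]  L1: P0=I P1=I P2=M  mem[L1]=39
19. P2: store L5 := 81  bus=[-]  L5: P0=I P1=I P2=M  mem[L5]=14
20. P0: load  L1  bus=[BusRd,Flush]  L1: P0=S P1=I P2=S  mem[L1]=51
21. P1: store L5 := 28  bus=[BusRdX,Flush]  L5: P0=I P1=M P2=I  mem[L5]=81
22. P0: load  L5  bus=[BusRd,Flush]  L5: P0=S P1=S P2=I  mem[L5]=28
23. P1: store L4 := 90  bus=[BusRdX]  L4: P0=I P1=M P2=I  mem[L4]=93
24. P0: load  L5  bus=[-]  L5: P0=S P1=S P2=I  mem[L5]=28
25. P0: store L5 := 33  bus=[BusUpgr]  L5: P0=M P1=I P2=I  mem[L5]=28
26. P2: store L5 := 99  bus=[BusRdX,Flush]  L5: P0=I P1=I P2=M  mem[L5]=33
27. P0: load  L0  bus=[BusRd]  L0: P0=S P1=S P2=I  mem[L0]=0
28. P1: store L5 := 87  bus=[BusRdX,Flush]  L5: P0=I P1=M P2=I  mem[L5]=99

invalidations = 5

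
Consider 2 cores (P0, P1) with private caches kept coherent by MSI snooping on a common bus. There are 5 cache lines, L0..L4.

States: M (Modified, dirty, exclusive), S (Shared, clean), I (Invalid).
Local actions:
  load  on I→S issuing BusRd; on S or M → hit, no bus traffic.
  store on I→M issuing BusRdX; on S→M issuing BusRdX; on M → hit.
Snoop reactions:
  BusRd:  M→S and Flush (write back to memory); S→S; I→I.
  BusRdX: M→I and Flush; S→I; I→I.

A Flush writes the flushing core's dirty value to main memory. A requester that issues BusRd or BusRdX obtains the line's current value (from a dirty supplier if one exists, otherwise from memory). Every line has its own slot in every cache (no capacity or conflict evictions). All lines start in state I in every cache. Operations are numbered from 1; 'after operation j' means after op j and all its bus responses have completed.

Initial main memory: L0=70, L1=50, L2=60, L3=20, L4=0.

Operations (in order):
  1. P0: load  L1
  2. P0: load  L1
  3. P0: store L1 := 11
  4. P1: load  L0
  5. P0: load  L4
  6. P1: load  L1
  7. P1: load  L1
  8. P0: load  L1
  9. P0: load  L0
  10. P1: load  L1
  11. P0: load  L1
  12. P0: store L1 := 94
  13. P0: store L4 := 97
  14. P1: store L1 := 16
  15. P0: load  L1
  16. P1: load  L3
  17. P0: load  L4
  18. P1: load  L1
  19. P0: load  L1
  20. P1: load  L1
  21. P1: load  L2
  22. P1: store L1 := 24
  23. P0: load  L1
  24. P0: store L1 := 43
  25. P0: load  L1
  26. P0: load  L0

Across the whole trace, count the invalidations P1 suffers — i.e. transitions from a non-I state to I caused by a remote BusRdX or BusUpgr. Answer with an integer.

step 1: P0: load  L1  ⟶  SI  (L1)  txn=BusRd  M[L1]=50
step 2: P0: load  L1  ⟶  SI  (L1)  txn=∅  M[L1]=50
step 3: P0: store L1 := 11  ⟶  MI  (L1)  txn=BusRdX  M[L1]=50
step 4: P1: load  L0  ⟶  IS  (L0)  txn=BusRd  M[L0]=70
step 5: P0: load  L4  ⟶  SI  (L4)  txn=BusRd  M[L4]=0
step 6: P1: load  L1  ⟶  SS  (L1)  txn=BusRd+Flush  M[L1]=11
step 7: P1: load  L1  ⟶  SS  (L1)  txn=∅  M[L1]=11
step 8: P0: load  L1  ⟶  SS  (L1)  txn=∅  M[L1]=11
step 9: P0: load  L0  ⟶  SS  (L0)  txn=BusRd  M[L0]=70
step 10: P1: load  L1  ⟶  SS  (L1)  txn=∅  M[L1]=11
step 11: P0: load  L1  ⟶  SS  (L1)  txn=∅  M[L1]=11
step 12: P0: store L1 := 94  ⟶  MI  (L1)  txn=BusRdX  M[L1]=11
step 13: P0: store L4 := 97  ⟶  MI  (L4)  txn=BusRdX  M[L4]=0
step 14: P1: store L1 := 16  ⟶  IM  (L1)  txn=BusRdX+Flush  M[L1]=94
step 15: P0: load  L1  ⟶  SS  (L1)  txn=BusRd+Flush  M[L1]=16
step 16: P1: load  L3  ⟶  IS  (L3)  txn=BusRd  M[L3]=20
step 17: P0: load  L4  ⟶  MI  (L4)  txn=∅  M[L4]=0
step 18: P1: load  L1  ⟶  SS  (L1)  txn=∅  M[L1]=16
step 19: P0: load  L1  ⟶  SS  (L1)  txn=∅  M[L1]=16
step 20: P1: load  L1  ⟶  SS  (L1)  txn=∅  M[L1]=16
step 21: P1: load  L2  ⟶  IS  (L2)  txn=BusRd  M[L2]=60
step 22: P1: store L1 := 24  ⟶  IM  (L1)  txn=BusRdX  M[L1]=16
step 23: P0: load  L1  ⟶  SS  (L1)  txn=BusRd+Flush  M[L1]=24
step 24: P0: store L1 := 43  ⟶  MI  (L1)  txn=BusRdX  M[L1]=24
step 25: P0: load  L1  ⟶  MI  (L1)  txn=∅  M[L1]=24
step 26: P0: load  L0  ⟶  SS  (L0)  txn=∅  M[L0]=70

invalidations = 2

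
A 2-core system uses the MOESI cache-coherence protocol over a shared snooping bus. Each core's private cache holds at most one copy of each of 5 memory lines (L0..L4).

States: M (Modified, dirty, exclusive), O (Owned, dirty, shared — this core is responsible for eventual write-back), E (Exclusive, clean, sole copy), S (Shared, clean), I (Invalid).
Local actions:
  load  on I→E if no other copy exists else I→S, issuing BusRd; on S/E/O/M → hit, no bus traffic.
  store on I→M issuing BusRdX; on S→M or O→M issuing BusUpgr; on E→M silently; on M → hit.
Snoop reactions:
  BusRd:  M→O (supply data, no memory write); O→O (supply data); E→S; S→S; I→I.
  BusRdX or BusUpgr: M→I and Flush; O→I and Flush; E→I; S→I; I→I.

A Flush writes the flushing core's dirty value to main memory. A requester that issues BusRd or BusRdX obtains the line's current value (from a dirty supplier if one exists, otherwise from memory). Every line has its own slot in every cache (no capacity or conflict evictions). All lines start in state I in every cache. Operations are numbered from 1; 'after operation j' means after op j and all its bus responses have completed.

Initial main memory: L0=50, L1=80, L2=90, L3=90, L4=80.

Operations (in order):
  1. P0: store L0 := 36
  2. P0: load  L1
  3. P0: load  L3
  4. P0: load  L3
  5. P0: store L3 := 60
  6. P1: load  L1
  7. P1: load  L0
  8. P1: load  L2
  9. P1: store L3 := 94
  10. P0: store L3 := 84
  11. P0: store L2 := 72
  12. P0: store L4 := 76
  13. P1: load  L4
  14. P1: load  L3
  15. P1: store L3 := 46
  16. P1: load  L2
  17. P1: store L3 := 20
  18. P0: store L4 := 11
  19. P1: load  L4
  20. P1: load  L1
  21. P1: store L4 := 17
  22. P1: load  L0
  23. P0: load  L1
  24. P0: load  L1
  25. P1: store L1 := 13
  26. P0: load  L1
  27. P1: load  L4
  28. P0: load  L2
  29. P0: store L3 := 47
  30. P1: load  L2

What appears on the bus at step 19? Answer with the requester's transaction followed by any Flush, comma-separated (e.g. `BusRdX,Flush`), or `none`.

step 1: P0: store L0 := 36  ⟶  MI  (L0)  txn=BusRdX  M[L0]=50
step 2: P0: load  L1  ⟶  EI  (L1)  txn=BusRd  M[L1]=80
step 3: P0: load  L3  ⟶  EI  (L3)  txn=BusRd  M[L3]=90
step 4: P0: load  L3  ⟶  EI  (L3)  txn=∅  M[L3]=90
step 5: P0: store L3 := 60  ⟶  MI  (L3)  txn=∅  M[L3]=90
step 6: P1: load  L1  ⟶  SS  (L1)  txn=BusRd  M[L1]=80
step 7: P1: load  L0  ⟶  OS  (L0)  txn=BusRd  M[L0]=50
step 8: P1: load  L2  ⟶  IE  (L2)  txn=BusRd  M[L2]=90
step 9: P1: store L3 := 94  ⟶  IM  (L3)  txn=BusRdX+Flush  M[L3]=60
step 10: P0: store L3 := 84  ⟶  MI  (L3)  txn=BusRdX+Flush  M[L3]=94
step 11: P0: store L2 := 72  ⟶  MI  (L2)  txn=BusRdX  M[L2]=90
step 12: P0: store L4 := 76  ⟶  MI  (L4)  txn=BusRdX  M[L4]=80
step 13: P1: load  L4  ⟶  OS  (L4)  txn=BusRd  M[L4]=80
step 14: P1: load  L3  ⟶  OS  (L3)  txn=BusRd  M[L3]=94
step 15: P1: store L3 := 46  ⟶  IM  (L3)  txn=BusUpgr+Flush  M[L3]=84
step 16: P1: load  L2  ⟶  OS  (L2)  txn=BusRd  M[L2]=90
step 17: P1: store L3 := 20  ⟶  IM  (L3)  txn=∅  M[L3]=84
step 18: P0: store L4 := 11  ⟶  MI  (L4)  txn=BusUpgr  M[L4]=80
step 19: P1: load  L4  ⟶  OS  (L4)  txn=BusRd  M[L4]=80
step 20: P1: load  L1  ⟶  SS  (L1)  txn=∅  M[L1]=80
step 21: P1: store L4 := 17  ⟶  IM  (L4)  txn=BusUpgr+Flush  M[L4]=11
step 22: P1: load  L0  ⟶  OS  (L0)  txn=∅  M[L0]=50
step 23: P0: load  L1  ⟶  SS  (L1)  txn=∅  M[L1]=80
step 24: P0: load  L1  ⟶  SS  (L1)  txn=∅  M[L1]=80
step 25: P1: store L1 := 13  ⟶  IM  (L1)  txn=BusUpgr  M[L1]=80
step 26: P0: load  L1  ⟶  SO  (L1)  txn=BusRd  M[L1]=80
step 27: P1: load  L4  ⟶  IM  (L4)  txn=∅  M[L4]=11
step 28: P0: load  L2  ⟶  OS  (L2)  txn=∅  M[L2]=90
step 29: P0: store L3 := 47  ⟶  MI  (L3)  txn=BusRdX+Flush  M[L3]=20
step 30: P1: load  L2  ⟶  OS  (L2)  txn=∅  M[L2]=90

bus = BusRd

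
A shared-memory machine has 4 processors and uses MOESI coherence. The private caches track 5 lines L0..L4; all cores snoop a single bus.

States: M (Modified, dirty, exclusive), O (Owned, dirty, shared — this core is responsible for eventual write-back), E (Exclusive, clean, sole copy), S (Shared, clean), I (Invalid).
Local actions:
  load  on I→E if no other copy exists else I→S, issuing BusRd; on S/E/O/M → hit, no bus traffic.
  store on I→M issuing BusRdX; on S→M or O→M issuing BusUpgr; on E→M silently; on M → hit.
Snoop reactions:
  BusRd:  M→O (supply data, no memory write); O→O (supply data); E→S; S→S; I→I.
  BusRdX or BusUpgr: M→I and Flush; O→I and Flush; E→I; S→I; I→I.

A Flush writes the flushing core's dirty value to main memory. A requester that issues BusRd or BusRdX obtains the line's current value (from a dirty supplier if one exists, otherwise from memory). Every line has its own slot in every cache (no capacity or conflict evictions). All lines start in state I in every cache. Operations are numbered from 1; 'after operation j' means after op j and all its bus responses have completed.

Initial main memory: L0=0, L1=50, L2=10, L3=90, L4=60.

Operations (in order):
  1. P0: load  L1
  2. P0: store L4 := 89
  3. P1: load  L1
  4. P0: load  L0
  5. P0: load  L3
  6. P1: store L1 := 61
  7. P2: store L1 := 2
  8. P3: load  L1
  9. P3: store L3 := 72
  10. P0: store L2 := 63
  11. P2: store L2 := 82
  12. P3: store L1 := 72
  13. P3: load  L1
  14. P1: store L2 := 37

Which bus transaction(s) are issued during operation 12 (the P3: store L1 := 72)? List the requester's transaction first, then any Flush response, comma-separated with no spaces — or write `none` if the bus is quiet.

bus = BusUpgr,Flush

step 1: P0: load  L1  ⟶  EIII  (L1)  txn=BusRd  M[L1]=50
step 2: P0: store L4 := 89  ⟶  MIII  (L4)  txn=BusRdX  M[L4]=60
step 3: P1: load  L1  ⟶  SSII  (L1)  txn=BusRd  M[L1]=50
step 4: P0: load  L0  ⟶  EIII  (L0)  txn=BusRd  M[L0]=0
step 5: P0: load  L3  ⟶  EIII  (L3)  txn=BusRd  M[L3]=90
step 6: P1: store L1 := 61  ⟶  IMII  (L1)  txn=BusUpgr  M[L1]=50
step 7: P2: store L1 := 2  ⟶  IIMI  (L1)  txn=BusRdX+Flush  M[L1]=61
step 8: P3: load  L1  ⟶  IIOS  (L1)  txn=BusRd  M[L1]=61
step 9: P3: store L3 := 72  ⟶  IIIM  (L3)  txn=BusRdX  M[L3]=90
step 10: P0: store L2 := 63  ⟶  MIII  (L2)  txn=BusRdX  M[L2]=10
step 11: P2: store L2 := 82  ⟶  IIMI  (L2)  txn=BusRdX+Flush  M[L2]=63
step 12: P3: store L1 := 72  ⟶  IIIM  (L1)  txn=BusUpgr+Flush  M[L1]=2
step 13: P3: load  L1  ⟶  IIIM  (L1)  txn=∅  M[L1]=2
step 14: P1: store L2 := 37  ⟶  IMII  (L2)  txn=BusRdX+Flush  M[L2]=82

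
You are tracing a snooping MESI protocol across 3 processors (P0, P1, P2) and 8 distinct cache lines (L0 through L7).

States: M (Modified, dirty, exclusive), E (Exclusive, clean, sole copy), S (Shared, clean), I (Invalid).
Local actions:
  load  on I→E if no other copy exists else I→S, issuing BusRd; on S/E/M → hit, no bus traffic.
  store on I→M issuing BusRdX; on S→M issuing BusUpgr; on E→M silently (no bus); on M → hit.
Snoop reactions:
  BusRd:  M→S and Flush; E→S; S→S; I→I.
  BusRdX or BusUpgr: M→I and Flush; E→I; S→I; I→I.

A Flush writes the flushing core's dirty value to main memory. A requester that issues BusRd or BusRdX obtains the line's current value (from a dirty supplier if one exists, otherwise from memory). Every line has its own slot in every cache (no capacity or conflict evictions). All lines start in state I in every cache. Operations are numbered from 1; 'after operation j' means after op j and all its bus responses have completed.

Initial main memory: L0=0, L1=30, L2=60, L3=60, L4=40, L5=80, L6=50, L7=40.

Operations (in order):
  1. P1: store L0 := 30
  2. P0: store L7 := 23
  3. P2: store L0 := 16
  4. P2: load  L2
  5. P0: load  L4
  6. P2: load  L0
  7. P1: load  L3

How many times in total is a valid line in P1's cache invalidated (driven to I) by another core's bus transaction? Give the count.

invalidations = 1

step 1: P1: store L0 := 30  ⟶  IMI  (L0)  txn=BusRdX  M[L0]=0
step 2: P0: store L7 := 23  ⟶  MII  (L7)  txn=BusRdX  M[L7]=40
step 3: P2: store L0 := 16  ⟶  IIM  (L0)  txn=BusRdX+Flush  M[L0]=30
step 4: P2: load  L2  ⟶  IIE  (L2)  txn=BusRd  M[L2]=60
step 5: P0: load  L4  ⟶  EII  (L4)  txn=BusRd  M[L4]=40
step 6: P2: load  L0  ⟶  IIM  (L0)  txn=∅  M[L0]=30
step 7: P1: load  L3  ⟶  IEI  (L3)  txn=BusRd  M[L3]=60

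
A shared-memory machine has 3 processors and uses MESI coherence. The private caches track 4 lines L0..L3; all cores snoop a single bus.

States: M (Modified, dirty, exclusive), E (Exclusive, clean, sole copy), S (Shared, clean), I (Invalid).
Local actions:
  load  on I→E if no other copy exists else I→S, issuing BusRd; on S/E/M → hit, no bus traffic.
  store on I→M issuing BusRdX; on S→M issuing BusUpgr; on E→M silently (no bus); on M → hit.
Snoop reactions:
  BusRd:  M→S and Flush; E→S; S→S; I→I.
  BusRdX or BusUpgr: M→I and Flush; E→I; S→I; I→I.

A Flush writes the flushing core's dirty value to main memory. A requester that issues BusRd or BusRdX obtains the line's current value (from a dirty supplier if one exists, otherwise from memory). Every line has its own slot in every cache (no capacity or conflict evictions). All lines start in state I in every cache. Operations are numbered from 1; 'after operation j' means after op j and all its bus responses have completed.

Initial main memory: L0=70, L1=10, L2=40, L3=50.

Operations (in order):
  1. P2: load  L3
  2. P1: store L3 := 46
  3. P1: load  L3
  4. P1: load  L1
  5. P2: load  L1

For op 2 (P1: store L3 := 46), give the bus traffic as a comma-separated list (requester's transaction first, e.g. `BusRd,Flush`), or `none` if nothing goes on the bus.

  op1 P2: load  L3 → I/I/E on L3; bus BusRd; mem=50
  op2 P1: store L3 := 46 → I/M/I on L3; bus BusRdX; mem=50
  op3 P1: load  L3 → I/M/I on L3; bus (none); mem=50
  op4 P1: load  L1 → I/E/I on L1; bus BusRd; mem=10
  op5 P2: load  L1 → I/S/S on L1; bus BusRd; mem=10

bus = BusRdX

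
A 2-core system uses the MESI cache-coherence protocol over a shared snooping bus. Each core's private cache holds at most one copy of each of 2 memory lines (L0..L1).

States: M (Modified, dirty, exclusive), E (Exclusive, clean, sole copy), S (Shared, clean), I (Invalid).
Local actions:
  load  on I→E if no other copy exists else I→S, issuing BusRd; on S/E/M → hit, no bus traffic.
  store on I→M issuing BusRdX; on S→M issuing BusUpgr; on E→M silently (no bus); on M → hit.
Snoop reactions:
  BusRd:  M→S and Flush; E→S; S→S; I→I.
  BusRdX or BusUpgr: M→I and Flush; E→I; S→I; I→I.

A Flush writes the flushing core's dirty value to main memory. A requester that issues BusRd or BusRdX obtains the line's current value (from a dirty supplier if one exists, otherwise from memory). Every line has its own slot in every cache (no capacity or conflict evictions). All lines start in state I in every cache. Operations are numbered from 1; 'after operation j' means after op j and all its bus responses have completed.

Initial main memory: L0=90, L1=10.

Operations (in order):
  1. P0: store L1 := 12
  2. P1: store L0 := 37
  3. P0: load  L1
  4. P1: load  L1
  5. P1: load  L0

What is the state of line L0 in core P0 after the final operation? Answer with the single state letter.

step 1: P0: store L1 := 12  ⟶  MI  (L1)  txn=BusRdX  M[L1]=10
step 2: P1: store L0 := 37  ⟶  IM  (L0)  txn=BusRdX  M[L0]=90
step 3: P0: load  L1  ⟶  MI  (L1)  txn=∅  M[L1]=10
step 4: P1: load  L1  ⟶  SS  (L1)  txn=BusRd+Flush  M[L1]=12
step 5: P1: load  L0  ⟶  IM  (L0)  txn=∅  M[L0]=90

state = I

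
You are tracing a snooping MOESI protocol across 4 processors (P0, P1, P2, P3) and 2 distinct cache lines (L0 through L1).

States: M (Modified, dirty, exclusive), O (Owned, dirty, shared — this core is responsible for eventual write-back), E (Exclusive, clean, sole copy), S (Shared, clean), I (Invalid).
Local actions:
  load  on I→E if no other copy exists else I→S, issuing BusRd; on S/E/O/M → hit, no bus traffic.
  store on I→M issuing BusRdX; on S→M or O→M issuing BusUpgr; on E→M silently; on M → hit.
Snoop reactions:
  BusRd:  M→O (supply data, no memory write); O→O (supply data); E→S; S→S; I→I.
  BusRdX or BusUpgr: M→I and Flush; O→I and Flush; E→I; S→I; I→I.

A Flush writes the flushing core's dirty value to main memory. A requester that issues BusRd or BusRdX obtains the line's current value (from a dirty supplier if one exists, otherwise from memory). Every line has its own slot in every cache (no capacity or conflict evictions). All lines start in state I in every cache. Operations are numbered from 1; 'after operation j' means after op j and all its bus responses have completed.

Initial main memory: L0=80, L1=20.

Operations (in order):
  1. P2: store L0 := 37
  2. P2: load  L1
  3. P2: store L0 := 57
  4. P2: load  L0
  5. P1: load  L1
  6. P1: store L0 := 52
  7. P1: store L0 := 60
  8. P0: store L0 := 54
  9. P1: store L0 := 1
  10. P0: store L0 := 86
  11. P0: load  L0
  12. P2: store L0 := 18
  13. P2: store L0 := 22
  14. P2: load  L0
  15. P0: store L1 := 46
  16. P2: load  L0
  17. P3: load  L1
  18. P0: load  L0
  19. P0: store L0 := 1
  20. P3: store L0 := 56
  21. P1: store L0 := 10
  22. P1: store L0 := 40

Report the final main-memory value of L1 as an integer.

memory[L1] = 20

  op1 P2: store L0 := 37 → I/I/M/I on L0; bus BusRdX; mem=80
  op2 P2: load  L1 → I/I/E/I on L1; bus BusRd; mem=20
  op3 P2: store L0 := 57 → I/I/M/I on L0; bus (none); mem=80
  op4 P2: load  L0 → I/I/M/I on L0; bus (none); mem=80
  op5 P1: load  L1 → I/S/S/I on L1; bus BusRd; mem=20
  op6 P1: store L0 := 52 → I/M/I/I on L0; bus BusRdX Flush; mem=57
  op7 P1: store L0 := 60 → I/M/I/I on L0; bus (none); mem=57
  op8 P0: store L0 := 54 → M/I/I/I on L0; bus BusRdX Flush; mem=60
  op9 P1: store L0 := 1 → I/M/I/I on L0; bus BusRdX Flush; mem=54
  op10 P0: store L0 := 86 → M/I/I/I on L0; bus BusRdX Flush; mem=1
  op11 P0: load  L0 → M/I/I/I on L0; bus (none); mem=1
  op12 P2: store L0 := 18 → I/I/M/I on L0; bus BusRdX Flush; mem=86
  op13 P2: store L0 := 22 → I/I/M/I on L0; bus (none); mem=86
  op14 P2: load  L0 → I/I/M/I on L0; bus (none); mem=86
  op15 P0: store L1 := 46 → M/I/I/I on L1; bus BusRdX; mem=20
  op16 P2: load  L0 → I/I/M/I on L0; bus (none); mem=86
  op17 P3: load  L1 → O/I/I/S on L1; bus BusRd; mem=20
  op18 P0: load  L0 → S/I/O/I on L0; bus BusRd; mem=86
  op19 P0: store L0 := 1 → M/I/I/I on L0; bus BusUpgr Flush; mem=22
  op20 P3: store L0 := 56 → I/I/I/M on L0; bus BusRdX Flush; mem=1
  op21 P1: store L0 := 10 → I/M/I/I on L0; bus BusRdX Flush; mem=56
  op22 P1: store L0 := 40 → I/M/I/I on L0; bus (none); mem=56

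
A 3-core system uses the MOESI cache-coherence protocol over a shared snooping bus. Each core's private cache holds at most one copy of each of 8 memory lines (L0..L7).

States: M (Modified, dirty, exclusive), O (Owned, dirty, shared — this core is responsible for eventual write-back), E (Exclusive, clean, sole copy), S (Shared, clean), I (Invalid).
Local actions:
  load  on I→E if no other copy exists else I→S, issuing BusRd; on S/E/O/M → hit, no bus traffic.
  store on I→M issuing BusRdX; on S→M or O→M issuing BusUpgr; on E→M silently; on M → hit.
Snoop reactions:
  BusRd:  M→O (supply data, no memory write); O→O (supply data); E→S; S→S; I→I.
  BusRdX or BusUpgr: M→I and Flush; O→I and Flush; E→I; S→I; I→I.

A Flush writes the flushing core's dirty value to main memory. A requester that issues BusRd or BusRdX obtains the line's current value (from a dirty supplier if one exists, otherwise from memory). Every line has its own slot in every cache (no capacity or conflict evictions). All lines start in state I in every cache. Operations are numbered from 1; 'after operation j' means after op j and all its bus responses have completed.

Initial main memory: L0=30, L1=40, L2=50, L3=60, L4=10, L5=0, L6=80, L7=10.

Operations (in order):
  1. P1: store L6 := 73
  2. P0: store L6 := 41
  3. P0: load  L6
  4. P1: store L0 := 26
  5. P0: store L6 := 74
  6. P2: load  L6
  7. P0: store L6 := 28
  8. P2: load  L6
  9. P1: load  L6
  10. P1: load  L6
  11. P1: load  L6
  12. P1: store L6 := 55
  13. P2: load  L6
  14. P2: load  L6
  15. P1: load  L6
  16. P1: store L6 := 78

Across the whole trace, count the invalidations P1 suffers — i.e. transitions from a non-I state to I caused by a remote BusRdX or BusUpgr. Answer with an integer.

invalidations = 1

1. P1: store L6 := 73  bus=[BusRdX]  L6: P0=I P1=M P2=I  mem[L6]=80
2. P0: store L6 := 41  bus=[BusRdX,Flush]  L6: P0=M P1=I P2=I  mem[L6]=73
3. P0: load  L6  bus=[-]  L6: P0=M P1=I P2=I  mem[L6]=73
4. P1: store L0 := 26  bus=[BusRdX]  L0: P0=I P1=M P2=I  mem[L0]=30
5. P0: store L6 := 74  bus=[-]  L6: P0=M P1=I P2=I  mem[L6]=73
6. P2: load  L6  bus=[BusRd]  L6: P0=O P1=I P2=S  mem[L6]=73
7. P0: store L6 := 28  bus=[BusUpgr]  L6: P0=M P1=I P2=I  mem[L6]=73
8. P2: load  L6  bus=[BusRd]  L6: P0=O P1=I P2=S  mem[L6]=73
9. P1: load  L6  bus=[BusRd]  L6: P0=O P1=S P2=S  mem[L6]=73
10. P1: load  L6  bus=[-]  L6: P0=O P1=S P2=S  mem[L6]=73
11. P1: load  L6  bus=[-]  L6: P0=O P1=S P2=S  mem[L6]=73
12. P1: store L6 := 55  bus=[BusUpgr,Flush]  L6: P0=I P1=M P2=I  mem[L6]=28
13. P2: load  L6  bus=[BusRd]  L6: P0=I P1=O P2=S  mem[L6]=28
14. P2: load  L6  bus=[-]  L6: P0=I P1=O P2=S  mem[L6]=28
15. P1: load  L6  bus=[-]  L6: P0=I P1=O P2=S  mem[L6]=28
16. P1: store L6 := 78  bus=[BusUpgr]  L6: P0=I P1=M P2=I  mem[L6]=28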